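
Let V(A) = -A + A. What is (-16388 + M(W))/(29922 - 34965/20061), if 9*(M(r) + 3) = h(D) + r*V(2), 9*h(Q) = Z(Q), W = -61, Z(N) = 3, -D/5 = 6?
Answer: -10607068/19362267 ≈ -0.54782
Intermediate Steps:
D = -30 (D = -5*6 = -30)
h(Q) = ⅓ (h(Q) = (⅑)*3 = ⅓)
V(A) = 0
M(r) = -80/27 (M(r) = -3 + (⅓ + r*0)/9 = -3 + (⅓ + 0)/9 = -3 + (⅑)*(⅓) = -3 + 1/27 = -80/27)
(-16388 + M(W))/(29922 - 34965/20061) = (-16388 - 80/27)/(29922 - 34965/20061) = -442556/(27*(29922 - 34965*1/20061)) = -442556/(27*(29922 - 1295/743)) = -442556/(27*22230751/743) = -442556/27*743/22230751 = -10607068/19362267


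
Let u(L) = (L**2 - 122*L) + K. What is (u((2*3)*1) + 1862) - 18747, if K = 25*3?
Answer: -17506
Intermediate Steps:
K = 75
u(L) = 75 + L**2 - 122*L (u(L) = (L**2 - 122*L) + 75 = 75 + L**2 - 122*L)
(u((2*3)*1) + 1862) - 18747 = ((75 + ((2*3)*1)**2 - 122*2*3) + 1862) - 18747 = ((75 + (6*1)**2 - 732) + 1862) - 18747 = ((75 + 6**2 - 122*6) + 1862) - 18747 = ((75 + 36 - 732) + 1862) - 18747 = (-621 + 1862) - 18747 = 1241 - 18747 = -17506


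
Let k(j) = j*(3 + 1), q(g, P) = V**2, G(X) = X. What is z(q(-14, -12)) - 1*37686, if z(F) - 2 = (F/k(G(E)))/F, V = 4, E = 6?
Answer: -904415/24 ≈ -37684.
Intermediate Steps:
q(g, P) = 16 (q(g, P) = 4**2 = 16)
k(j) = 4*j (k(j) = j*4 = 4*j)
z(F) = 49/24 (z(F) = 2 + (F/((4*6)))/F = 2 + (F/24)/F = 2 + 1/24 = 49/24)
z(q(-14, -12)) - 1*37686 = 49/24 - 1*37686 = 49/24 - 37686 = -904415/24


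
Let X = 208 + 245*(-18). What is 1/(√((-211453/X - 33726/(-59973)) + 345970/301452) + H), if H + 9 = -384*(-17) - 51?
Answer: 465303248491851/3009577668099270341 - √1077116885332085610962781/6019155336198540682 ≈ 0.00015444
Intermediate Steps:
X = -4202 (X = 208 - 4410 = -4202)
H = 6468 (H = -9 + (-384*(-17) - 51) = -9 + (6528 - 51) = -9 + 6477 = 6468)
1/(√((-211453/X - 33726/(-59973)) + 345970/301452) + H) = 1/(√((-211453/(-4202) - 33726/(-59973)) + 345970/301452) + 6468) = 1/(√((-211453*(-1/4202) - 33726*(-1/59973)) + 345970*(1/301452)) + 6468) = 1/(√((19223/382 + 11242/19991) + 172985/150726) + 6468) = 1/(√(388581437/7636562 + 172985/150726) + 6468) = 1/(√(14972584087708/287757111003) + 6468) = 1/(2*√1077116885332085610962781/287757111003 + 6468) = 1/(6468 + 2*√1077116885332085610962781/287757111003)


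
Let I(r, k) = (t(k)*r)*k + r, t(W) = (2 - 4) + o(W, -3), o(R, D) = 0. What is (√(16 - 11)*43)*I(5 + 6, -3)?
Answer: 3311*√5 ≈ 7403.6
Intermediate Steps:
t(W) = -2 (t(W) = (2 - 4) + 0 = -2 + 0 = -2)
I(r, k) = r - 2*k*r (I(r, k) = (-2*r)*k + r = -2*k*r + r = r - 2*k*r)
(√(16 - 11)*43)*I(5 + 6, -3) = (√(16 - 11)*43)*((5 + 6)*(1 - 2*(-3))) = (√5*43)*(11*(1 + 6)) = (43*√5)*(11*7) = (43*√5)*77 = 3311*√5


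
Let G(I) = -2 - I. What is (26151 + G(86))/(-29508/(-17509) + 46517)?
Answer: 456337067/814495661 ≈ 0.56027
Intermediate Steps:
(26151 + G(86))/(-29508/(-17509) + 46517) = (26151 + (-2 - 1*86))/(-29508/(-17509) + 46517) = (26151 + (-2 - 86))/(-29508*(-1/17509) + 46517) = (26151 - 88)/(29508/17509 + 46517) = 26063/(814495661/17509) = 26063*(17509/814495661) = 456337067/814495661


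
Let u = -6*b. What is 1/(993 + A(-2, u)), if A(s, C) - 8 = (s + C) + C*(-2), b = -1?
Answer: 1/993 ≈ 0.0010071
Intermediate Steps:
u = 6 (u = -6*(-1) = 6)
A(s, C) = 8 + s - C (A(s, C) = 8 + ((s + C) + C*(-2)) = 8 + ((C + s) - 2*C) = 8 + (s - C) = 8 + s - C)
1/(993 + A(-2, u)) = 1/(993 + (8 - 2 - 1*6)) = 1/(993 + (8 - 2 - 6)) = 1/(993 + 0) = 1/993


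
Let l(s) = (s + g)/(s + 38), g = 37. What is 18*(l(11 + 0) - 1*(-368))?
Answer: 325440/49 ≈ 6641.6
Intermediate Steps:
l(s) = (37 + s)/(38 + s) (l(s) = (s + 37)/(s + 38) = (37 + s)/(38 + s))
18*(l(11 + 0) - 1*(-368)) = 18*((37 + (11 + 0))/(38 + (11 + 0)) - 1*(-368)) = 18*((37 + 11)/(38 + 11) + 368) = 18*(48/49 + 368) = 18*(18080/49) = 325440/49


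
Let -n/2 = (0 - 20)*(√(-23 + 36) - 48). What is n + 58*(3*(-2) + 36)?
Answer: -180 + 40*√13 ≈ -35.778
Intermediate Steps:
n = -1920 + 40*√13 (n = -2*(0 - 20)*(√(-23 + 36) - 48) = -(-40)*(√13 - 48) = -(-40)*(-48 + √13) = -2*(960 - 20*√13) = -1920 + 40*√13 ≈ -1775.8)
n + 58*(3*(-2) + 36) = (-1920 + 40*√13) + 58*(3*(-2) + 36) = (-1920 + 40*√13) + 58*(-6 + 36) = (-1920 + 40*√13) + 58*30 = (-1920 + 40*√13) + 1740 = -180 + 40*√13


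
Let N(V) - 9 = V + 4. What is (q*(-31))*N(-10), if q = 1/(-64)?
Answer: 93/64 ≈ 1.4531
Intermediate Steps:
N(V) = 13 + V (N(V) = 9 + (V + 4) = 9 + (4 + V) = 13 + V)
q = -1/64 ≈ -0.015625
(q*(-31))*N(-10) = (-1/64*(-31))*(13 - 10) = (31/64)*3 = 93/64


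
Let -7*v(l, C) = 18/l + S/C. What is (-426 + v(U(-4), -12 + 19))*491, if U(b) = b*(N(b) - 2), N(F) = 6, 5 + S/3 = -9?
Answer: -11685309/56 ≈ -2.0867e+5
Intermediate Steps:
S = -42 (S = -15 + 3*(-9) = -15 - 27 = -42)
U(b) = 4*b (U(b) = b*(6 - 2) = b*4 = 4*b)
v(l, C) = 6/C - 18/(7*l) (v(l, C) = -(18/l - 42/C)/7 = -(-42/C + 18/l)/7 = 6/C - 18/(7*l))
(-426 + v(U(-4), -12 + 19))*491 = (-426 + (6/(-12 + 19) - 18/(7*(4*(-4)))))*491 = (-426 + (6/7 - 18/7/(-16)))*491 = (-426 + (6*(⅐) - 18/7*(-1/16)))*491 = (-426 + (6/7 + 9/56))*491 = (-426 + 57/56)*491 = -23799/56*491 = -11685309/56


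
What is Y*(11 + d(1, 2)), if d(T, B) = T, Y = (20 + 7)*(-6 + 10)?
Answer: 1296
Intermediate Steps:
Y = 108 (Y = 27*4 = 108)
Y*(11 + d(1, 2)) = 108*(11 + 1) = 108*12 = 1296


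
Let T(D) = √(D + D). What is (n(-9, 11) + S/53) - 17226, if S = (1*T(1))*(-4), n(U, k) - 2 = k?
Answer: -17213 - 4*√2/53 ≈ -17213.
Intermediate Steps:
n(U, k) = 2 + k
T(D) = √2*√D (T(D) = √(2*D) = √2*√D)
S = -4*√2 (S = (1*(√2*√1))*(-4) = (1*(√2*1))*(-4) = (1*√2)*(-4) = √2*(-4) = -4*√2 ≈ -5.6569)
(n(-9, 11) + S/53) - 17226 = ((2 + 11) - 4*√2/53) - 17226 = (13 - 4*√2*(1/53)) - 17226 = (13 - 4*√2/53) - 17226 = -17213 - 4*√2/53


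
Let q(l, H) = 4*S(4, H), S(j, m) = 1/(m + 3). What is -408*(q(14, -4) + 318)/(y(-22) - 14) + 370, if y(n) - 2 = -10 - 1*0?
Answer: 68126/11 ≈ 6193.3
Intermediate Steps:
S(j, m) = 1/(3 + m)
q(l, H) = 4/(3 + H)
y(n) = -8 (y(n) = 2 + (-10 - 1*0) = 2 + (-10 + 0) = 2 - 10 = -8)
-408*(q(14, -4) + 318)/(y(-22) - 14) + 370 = -408*(4/(3 - 4) + 318)/(-8 - 14) + 370 = -408*(4/(-1) + 318)/(-22) + 370 = -408*(4*(-1) + 318)*(-1)/22 + 370 = -408*(-4 + 318)*(-1)/22 + 370 = -128112*(-1)/22 + 370 = -408*(-157/11) + 370 = 64056/11 + 370 = 68126/11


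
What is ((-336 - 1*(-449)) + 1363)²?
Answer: 2178576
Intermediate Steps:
((-336 - 1*(-449)) + 1363)² = ((-336 + 449) + 1363)² = (113 + 1363)² = 1476² = 2178576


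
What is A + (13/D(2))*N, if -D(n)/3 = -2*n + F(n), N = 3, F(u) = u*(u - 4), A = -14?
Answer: -99/8 ≈ -12.375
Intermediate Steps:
F(u) = u*(-4 + u)
D(n) = 6*n - 3*n*(-4 + n) (D(n) = -3*(-2*n + n*(-4 + n)) = 6*n - 3*n*(-4 + n))
A + (13/D(2))*N = -14 + (13/((3*2*(6 - 1*2))))*3 = -14 + (13/((3*2*(6 - 2))))*3 = -14 + (13/((3*2*4)))*3 = -14 + (13/24)*3 = -14 + 13/8 = -99/8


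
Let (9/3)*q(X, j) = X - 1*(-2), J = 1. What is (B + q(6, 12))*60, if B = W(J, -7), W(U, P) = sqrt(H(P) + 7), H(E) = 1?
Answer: 160 + 120*sqrt(2) ≈ 329.71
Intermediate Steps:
W(U, P) = 2*sqrt(2) (W(U, P) = sqrt(1 + 7) = sqrt(8) = 2*sqrt(2))
q(X, j) = 2/3 + X/3 (q(X, j) = (X - 1*(-2))/3 = (X + 2)/3 = (2 + X)/3 = 2/3 + X/3)
B = 2*sqrt(2) ≈ 2.8284
(B + q(6, 12))*60 = (2*sqrt(2) + (2/3 + (1/3)*6))*60 = (2*sqrt(2) + (2/3 + 2))*60 = (2*sqrt(2) + 8/3)*60 = (8/3 + 2*sqrt(2))*60 = 160 + 120*sqrt(2)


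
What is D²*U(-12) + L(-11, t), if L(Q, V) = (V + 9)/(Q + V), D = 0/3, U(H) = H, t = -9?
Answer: 0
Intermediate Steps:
D = 0 (D = 0*(⅓) = 0)
L(Q, V) = (9 + V)/(Q + V)
D²*U(-12) + L(-11, t) = 0²*(-12) + (9 - 9)/(-11 - 9) = 0*(-12) + 0/(-20) = 0 - 1/20*0 = 0 + 0 = 0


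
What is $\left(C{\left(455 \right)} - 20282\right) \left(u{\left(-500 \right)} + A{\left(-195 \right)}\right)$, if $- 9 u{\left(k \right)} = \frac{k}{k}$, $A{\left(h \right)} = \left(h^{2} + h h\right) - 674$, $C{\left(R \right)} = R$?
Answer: $-1494477749$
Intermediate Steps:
$A{\left(h \right)} = -674 + 2 h^{2}$ ($A{\left(h \right)} = \left(h^{2} + h^{2}\right) - 674 = 2 h^{2} - 674 = -674 + 2 h^{2}$)
$u{\left(k \right)} = - \frac{1}{9}$ ($u{\left(k \right)} = - \frac{k \frac{1}{k}}{9} = \left(- \frac{1}{9}\right) 1 = - \frac{1}{9}$)
$\left(C{\left(455 \right)} - 20282\right) \left(u{\left(-500 \right)} + A{\left(-195 \right)}\right) = \left(455 - 20282\right) \left(- \frac{1}{9} - \left(674 - 2 \left(-195\right)^{2}\right)\right) = - 19827 \left(- \frac{1}{9} + \left(-674 + 2 \cdot 38025\right)\right) = - 19827 \left(- \frac{1}{9} + \left(-674 + 76050\right)\right) = - 19827 \left(- \frac{1}{9} + 75376\right) = \left(-19827\right) \frac{678383}{9} = -1494477749$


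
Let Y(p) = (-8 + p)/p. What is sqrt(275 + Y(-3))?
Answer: 2*sqrt(627)/3 ≈ 16.693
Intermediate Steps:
Y(p) = (-8 + p)/p
sqrt(275 + Y(-3)) = sqrt(275 + (-8 - 3)/(-3)) = sqrt(275 - 1/3*(-11)) = sqrt(275 + 11/3) = sqrt(836/3) = 2*sqrt(627)/3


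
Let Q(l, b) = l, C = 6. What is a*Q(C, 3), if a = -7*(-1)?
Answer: 42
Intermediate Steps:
a = 7
a*Q(C, 3) = 7*6 = 42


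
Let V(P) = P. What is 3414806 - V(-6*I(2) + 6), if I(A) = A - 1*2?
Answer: 3414800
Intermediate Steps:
I(A) = -2 + A (I(A) = A - 2 = -2 + A)
3414806 - V(-6*I(2) + 6) = 3414806 - (-6*(-2 + 2) + 6) = 3414806 - (-6*0 + 6) = 3414806 - (0 + 6) = 3414806 - 1*6 = 3414806 - 6 = 3414800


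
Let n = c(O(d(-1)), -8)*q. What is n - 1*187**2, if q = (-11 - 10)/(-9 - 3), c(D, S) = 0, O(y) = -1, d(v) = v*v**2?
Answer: -34969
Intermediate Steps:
d(v) = v**3
q = 7/4 (q = -21/(-12) = -21*(-1/12) = 7/4 ≈ 1.7500)
n = 0 (n = 0*(7/4) = 0)
n - 1*187**2 = 0 - 1*187**2 = 0 - 1*34969 = 0 - 34969 = -34969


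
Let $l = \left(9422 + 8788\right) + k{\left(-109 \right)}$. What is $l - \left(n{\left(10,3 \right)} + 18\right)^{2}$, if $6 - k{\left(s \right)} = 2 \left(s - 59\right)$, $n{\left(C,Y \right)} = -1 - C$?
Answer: $18503$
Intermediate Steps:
$k{\left(s \right)} = 124 - 2 s$ ($k{\left(s \right)} = 6 - 2 \left(s - 59\right) = 6 - 2 \left(-59 + s\right) = 6 - \left(-118 + 2 s\right) = 124 - 2 s$)
$l = 18552$ ($l = \left(9422 + 8788\right) + \left(124 - -218\right) = 18210 + \left(124 + 218\right) = 18210 + 342 = 18552$)
$l - \left(n{\left(10,3 \right)} + 18\right)^{2} = 18552 - \left(\left(-1 - 10\right) + 18\right)^{2} = 18552 - \left(-11 + 18\right)^{2} = 18552 - 7^{2} = 18552 - 49 = 18503$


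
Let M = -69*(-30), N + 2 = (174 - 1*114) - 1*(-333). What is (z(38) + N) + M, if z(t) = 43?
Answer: 2504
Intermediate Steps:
N = 391 (N = -2 + ((174 - 1*114) - 1*(-333)) = -2 + ((174 - 114) + 333) = -2 + (60 + 333) = -2 + 393 = 391)
M = 2070
(z(38) + N) + M = (43 + 391) + 2070 = 434 + 2070 = 2504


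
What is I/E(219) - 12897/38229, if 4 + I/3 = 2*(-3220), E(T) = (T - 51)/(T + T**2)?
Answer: -494542989663/89201 ≈ -5.5441e+6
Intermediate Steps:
E(T) = (-51 + T)/(T + T**2)
I = -19332 (I = -12 + 3*(2*(-3220)) = -12 + 3*(-6440) = -12 - 19320 = -19332)
I/E(219) - 12897/38229 = -19332*219*(1 + 219)/(-51 + 219) - 12897/38229 = -19332/((1/219)*168/220) - 12897*1/38229 = -19332/((1/219)*(1/220)*168) - 4299/12743 = -19332/14/4015 - 4299/12743 = -19332*4015/14 - 4299/12743 = -38808990/7 - 4299/12743 = -494542989663/89201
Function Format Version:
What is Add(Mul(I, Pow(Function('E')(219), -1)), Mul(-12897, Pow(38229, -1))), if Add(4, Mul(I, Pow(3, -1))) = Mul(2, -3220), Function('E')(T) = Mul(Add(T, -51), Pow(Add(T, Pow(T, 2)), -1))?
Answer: Rational(-494542989663, 89201) ≈ -5.5441e+6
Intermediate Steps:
Function('E')(T) = Mul(Pow(Add(T, Pow(T, 2)), -1), Add(-51, T)) (Function('E')(T) = Mul(Add(-51, T), Pow(Add(T, Pow(T, 2)), -1)) = Mul(Pow(Add(T, Pow(T, 2)), -1), Add(-51, T)))
I = -19332 (I = Add(-12, Mul(3, Mul(2, -3220))) = Add(-12, Mul(3, -6440)) = Add(-12, -19320) = -19332)
Add(Mul(I, Pow(Function('E')(219), -1)), Mul(-12897, Pow(38229, -1))) = Add(Mul(-19332, Pow(Mul(Pow(219, -1), Pow(Add(1, 219), -1), Add(-51, 219)), -1)), Mul(-12897, Pow(38229, -1))) = Add(Mul(-19332, Pow(Mul(Rational(1, 219), Pow(220, -1), 168), -1)), Mul(-12897, Rational(1, 38229))) = Add(Mul(-19332, Pow(Mul(Rational(1, 219), Rational(1, 220), 168), -1)), Rational(-4299, 12743)) = Add(Mul(-19332, Pow(Rational(14, 4015), -1)), Rational(-4299, 12743)) = Add(Mul(-19332, Rational(4015, 14)), Rational(-4299, 12743)) = Add(Rational(-38808990, 7), Rational(-4299, 12743)) = Rational(-494542989663, 89201)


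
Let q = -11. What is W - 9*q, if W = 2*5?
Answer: 109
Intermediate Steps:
W = 10
W - 9*q = 10 - 9*(-11) = 10 + 99 = 109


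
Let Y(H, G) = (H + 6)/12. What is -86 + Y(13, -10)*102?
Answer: 151/2 ≈ 75.500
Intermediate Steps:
Y(H, G) = 1/2 + H/12 (Y(H, G) = (6 + H)*(1/12) = 1/2 + H/12)
-86 + Y(13, -10)*102 = -86 + (1/2 + (1/12)*13)*102 = -86 + (1/2 + 13/12)*102 = -86 + (19/12)*102 = -86 + 323/2 = 151/2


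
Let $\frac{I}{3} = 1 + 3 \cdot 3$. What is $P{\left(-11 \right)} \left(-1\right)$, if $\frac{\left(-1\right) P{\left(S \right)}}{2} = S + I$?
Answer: $38$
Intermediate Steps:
$I = 30$ ($I = 3 \left(1 + 3 \cdot 3\right) = 3 \left(1 + 9\right) = 3 \cdot 10 = 30$)
$P{\left(S \right)} = -60 - 2 S$ ($P{\left(S \right)} = - 2 \left(S + 30\right) = - 2 \left(30 + S\right) = -60 - 2 S$)
$P{\left(-11 \right)} \left(-1\right) = \left(-60 - -22\right) \left(-1\right) = \left(-60 + 22\right) \left(-1\right) = \left(-38\right) \left(-1\right) = 38$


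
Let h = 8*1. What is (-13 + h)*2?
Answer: -10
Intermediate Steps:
h = 8
(-13 + h)*2 = (-13 + 8)*2 = -5*2 = -10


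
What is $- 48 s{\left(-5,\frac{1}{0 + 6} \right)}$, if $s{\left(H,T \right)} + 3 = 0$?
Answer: $144$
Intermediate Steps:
$s{\left(H,T \right)} = -3$ ($s{\left(H,T \right)} = -3 + 0 = -3$)
$- 48 s{\left(-5,\frac{1}{0 + 6} \right)} = \left(-48\right) \left(-3\right) = 144$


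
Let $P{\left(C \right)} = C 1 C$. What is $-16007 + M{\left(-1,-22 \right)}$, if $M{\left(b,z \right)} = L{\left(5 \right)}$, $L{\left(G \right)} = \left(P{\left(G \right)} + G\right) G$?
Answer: $-15857$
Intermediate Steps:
$P{\left(C \right)} = C^{2}$ ($P{\left(C \right)} = C C = C^{2}$)
$L{\left(G \right)} = G \left(G + G^{2}\right)$ ($L{\left(G \right)} = \left(G^{2} + G\right) G = \left(G + G^{2}\right) G = G \left(G + G^{2}\right)$)
$M{\left(b,z \right)} = 150$ ($M{\left(b,z \right)} = 5^{2} \left(1 + 5\right) = 25 \cdot 6 = 150$)
$-16007 + M{\left(-1,-22 \right)} = -16007 + 150 = -15857$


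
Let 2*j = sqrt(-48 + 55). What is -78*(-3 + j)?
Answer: 234 - 39*sqrt(7) ≈ 130.82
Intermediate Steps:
j = sqrt(7)/2 (j = sqrt(-48 + 55)/2 = sqrt(7)/2 ≈ 1.3229)
-78*(-3 + j) = -78*(-3 + sqrt(7)/2) = 234 - 39*sqrt(7)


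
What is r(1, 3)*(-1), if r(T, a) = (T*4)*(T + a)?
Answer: -16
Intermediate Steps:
r(T, a) = 4*T*(T + a) (r(T, a) = (4*T)*(T + a) = 4*T*(T + a))
r(1, 3)*(-1) = (4*1*(1 + 3))*(-1) = (4*1*4)*(-1) = 16*(-1) = -16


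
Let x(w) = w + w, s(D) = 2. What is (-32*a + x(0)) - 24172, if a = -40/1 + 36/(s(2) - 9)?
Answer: -159092/7 ≈ -22727.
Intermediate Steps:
x(w) = 2*w
a = -316/7 (a = -40/1 + 36/(2 - 9) = -40*1 + 36/(-7) = -40 + 36*(-⅐) = -40 - 36/7 = -316/7 ≈ -45.143)
(-32*a + x(0)) - 24172 = (-32*(-316/7) + 2*0) - 24172 = (10112/7 + 0) - 24172 = 10112/7 - 24172 = -159092/7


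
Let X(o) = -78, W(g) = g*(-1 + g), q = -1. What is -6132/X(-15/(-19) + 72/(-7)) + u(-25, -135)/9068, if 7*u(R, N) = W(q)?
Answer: 32436249/412594 ≈ 78.615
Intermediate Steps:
u(R, N) = 2/7 (u(R, N) = (-(-1 - 1))/7 = (-1*(-2))/7 = (⅐)*2 = 2/7)
-6132/X(-15/(-19) + 72/(-7)) + u(-25, -135)/9068 = -6132/(-78) + (2/7)/9068 = -6132*(-1/78) + (2/7)*(1/9068) = 1022/13 + 1/31738 = 32436249/412594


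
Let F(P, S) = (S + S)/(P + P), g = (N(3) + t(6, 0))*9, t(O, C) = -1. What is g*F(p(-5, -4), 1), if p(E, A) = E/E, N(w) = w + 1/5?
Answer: 99/5 ≈ 19.800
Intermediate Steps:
N(w) = 1/5 + w (N(w) = w + 1/5 = 1/5 + w)
p(E, A) = 1
g = 99/5 (g = ((1/5 + 3) - 1)*9 = (16/5 - 1)*9 = (11/5)*9 = 99/5 ≈ 19.800)
F(P, S) = S/P (F(P, S) = (2*S)/((2*P)) = (2*S)*(1/(2*P)) = S/P)
g*F(p(-5, -4), 1) = 99*(1/1)/5 = 99*(1*1)/5 = (99/5)*1 = 99/5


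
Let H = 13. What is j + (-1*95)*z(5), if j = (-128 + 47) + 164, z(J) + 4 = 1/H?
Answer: 5924/13 ≈ 455.69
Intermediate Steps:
z(J) = -51/13 (z(J) = -4 + 1/13 = -51/13)
j = 83 (j = -81 + 164 = 83)
j + (-1*95)*z(5) = 83 - 1*95*(-51/13) = 83 - 95*(-51/13) = 83 + 4845/13 = 5924/13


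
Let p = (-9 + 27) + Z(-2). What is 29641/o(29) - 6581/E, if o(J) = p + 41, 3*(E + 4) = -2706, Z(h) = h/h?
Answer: 1513867/3020 ≈ 501.28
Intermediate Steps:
Z(h) = 1
E = -906 (E = -4 + (1/3)*(-2706) = -4 - 902 = -906)
p = 19 (p = (-9 + 27) + 1 = 18 + 1 = 19)
o(J) = 60 (o(J) = 19 + 41 = 60)
29641/o(29) - 6581/E = 29641/60 - 6581/(-906) = 29641*(1/60) - 6581*(-1/906) = 29641/60 + 6581/906 = 1513867/3020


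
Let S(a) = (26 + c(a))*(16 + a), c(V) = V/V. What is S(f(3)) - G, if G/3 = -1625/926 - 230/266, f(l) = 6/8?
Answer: 113332101/246316 ≈ 460.11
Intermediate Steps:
f(l) = ¾ (f(l) = 6*(⅛) = ¾)
c(V) = 1
G = -967845/123158 (G = 3*(-1625/926 - 230/266) = 3*(-1625*1/926 - 230*1/266) = 3*(-1625/926 - 115/133) = 3*(-322615/123158) = -967845/123158 ≈ -7.8586)
S(a) = 432 + 27*a (S(a) = (26 + 1)*(16 + a) = 27*(16 + a) = 432 + 27*a)
S(f(3)) - G = (432 + 27*(¾)) - 1*(-967845/123158) = (432 + 81/4) + 967845/123158 = 1809/4 + 967845/123158 = 113332101/246316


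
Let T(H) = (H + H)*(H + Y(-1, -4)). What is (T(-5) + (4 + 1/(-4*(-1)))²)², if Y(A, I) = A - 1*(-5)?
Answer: 201601/256 ≈ 787.50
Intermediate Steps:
Y(A, I) = 5 + A (Y(A, I) = A + 5 = 5 + A)
T(H) = 2*H*(4 + H) (T(H) = (H + H)*(H + (5 - 1)) = (2*H)*(H + 4) = (2*H)*(4 + H) = 2*H*(4 + H))
(T(-5) + (4 + 1/(-4*(-1)))²)² = (2*(-5)*(4 - 5) + (4 + 1/(-4*(-1)))²)² = (2*(-5)*(-1) + (4 - ¼*(-1))²)² = (10 + (4 + ¼)²)² = (10 + (17/4)²)² = (10 + 289/16)² = (449/16)² = 201601/256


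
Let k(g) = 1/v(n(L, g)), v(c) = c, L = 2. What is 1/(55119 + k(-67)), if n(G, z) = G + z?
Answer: 65/3582734 ≈ 1.8143e-5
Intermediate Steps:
k(g) = 1/(2 + g)
1/(55119 + k(-67)) = 1/(55119 + 1/(2 - 67)) = 1/(55119 + 1/(-65)) = 1/(55119 - 1/65) = 1/(3582734/65) = 65/3582734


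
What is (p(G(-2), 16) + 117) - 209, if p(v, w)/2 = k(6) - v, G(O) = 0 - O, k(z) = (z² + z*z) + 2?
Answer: 52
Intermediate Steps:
k(z) = 2 + 2*z² (k(z) = (z² + z²) + 2 = 2*z² + 2 = 2 + 2*z²)
G(O) = -O
p(v, w) = 148 - 2*v (p(v, w) = 2*((2 + 2*6²) - v) = 2*((2 + 2*36) - v) = 2*((2 + 72) - v) = 2*(74 - v) = 148 - 2*v)
(p(G(-2), 16) + 117) - 209 = ((148 - (-2)*(-2)) + 117) - 209 = ((148 - 2*2) + 117) - 209 = ((148 - 4) + 117) - 209 = (144 + 117) - 209 = 261 - 209 = 52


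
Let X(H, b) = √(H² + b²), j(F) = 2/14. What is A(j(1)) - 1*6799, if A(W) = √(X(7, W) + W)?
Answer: -6799 + √(7 + 7*√2402)/7 ≈ -6796.3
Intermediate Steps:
j(F) = ⅐ (j(F) = 2*(1/14) = ⅐)
A(W) = √(W + √(49 + W²)) (A(W) = √(√(7² + W²) + W) = √(√(49 + W²) + W) = √(W + √(49 + W²)))
A(j(1)) - 1*6799 = √(⅐ + √(49 + (⅐)²)) - 1*6799 = √(⅐ + √(49 + 1/49)) - 6799 = √(⅐ + √(2402/49)) - 6799 = √(⅐ + √2402/7) - 6799 = -6799 + √(⅐ + √2402/7)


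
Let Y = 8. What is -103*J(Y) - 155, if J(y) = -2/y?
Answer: -517/4 ≈ -129.25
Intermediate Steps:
-103*J(Y) - 155 = -(-206)/8 - 155 = -103*(-1/4) - 155 = 103/4 - 155 = -517/4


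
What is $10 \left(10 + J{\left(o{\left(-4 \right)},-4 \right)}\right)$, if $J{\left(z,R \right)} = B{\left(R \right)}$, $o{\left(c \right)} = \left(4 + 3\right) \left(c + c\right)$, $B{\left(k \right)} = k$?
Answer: $60$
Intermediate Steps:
$o{\left(c \right)} = 14 c$ ($o{\left(c \right)} = 7 \cdot 2 c = 14 c$)
$J{\left(z,R \right)} = R$
$10 \left(10 + J{\left(o{\left(-4 \right)},-4 \right)}\right) = 10 \left(10 - 4\right) = 10 \cdot 6 = 60$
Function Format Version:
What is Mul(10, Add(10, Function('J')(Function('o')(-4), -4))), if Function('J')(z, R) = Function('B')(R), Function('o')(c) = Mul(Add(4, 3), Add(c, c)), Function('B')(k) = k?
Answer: 60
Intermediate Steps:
Function('o')(c) = Mul(14, c) (Function('o')(c) = Mul(7, Mul(2, c)) = Mul(14, c))
Function('J')(z, R) = R
Mul(10, Add(10, Function('J')(Function('o')(-4), -4))) = Mul(10, Add(10, -4)) = Mul(10, 6) = 60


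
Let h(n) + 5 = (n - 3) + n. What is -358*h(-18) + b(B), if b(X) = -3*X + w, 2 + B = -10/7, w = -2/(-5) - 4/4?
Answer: 551659/35 ≈ 15762.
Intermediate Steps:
h(n) = -8 + 2*n (h(n) = -5 + ((n - 3) + n) = -5 + ((-3 + n) + n) = -5 + (-3 + 2*n) = -8 + 2*n)
w = -⅗ (w = -2*(-⅕) - 4*¼ = ⅖ - 1 = -⅗ ≈ -0.60000)
B = -24/7 (B = -2 - 10/7 = -24/7 ≈ -3.4286)
b(X) = -⅗ - 3*X (b(X) = -3*X - ⅗ = -⅗ - 3*X)
-358*h(-18) + b(B) = -358*(-8 + 2*(-18)) + (-⅗ - 3*(-24/7)) = -358*(-8 - 36) + (-⅗ + 72/7) = -358*(-44) + 339/35 = 15752 + 339/35 = 551659/35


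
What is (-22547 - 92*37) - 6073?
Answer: -32024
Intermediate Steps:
(-22547 - 92*37) - 6073 = (-22547 - 3404) - 6073 = -25951 - 6073 = -32024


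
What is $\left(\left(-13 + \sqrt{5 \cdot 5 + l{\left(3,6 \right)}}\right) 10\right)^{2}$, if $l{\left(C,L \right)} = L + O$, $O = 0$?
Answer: $20000 - 2600 \sqrt{31} \approx 5523.8$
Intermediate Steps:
$l{\left(C,L \right)} = L$ ($l{\left(C,L \right)} = L + 0 = L$)
$\left(\left(-13 + \sqrt{5 \cdot 5 + l{\left(3,6 \right)}}\right) 10\right)^{2} = \left(\left(-13 + \sqrt{5 \cdot 5 + 6}\right) 10\right)^{2} = \left(\left(-13 + \sqrt{25 + 6}\right) 10\right)^{2} = \left(\left(-13 + \sqrt{31}\right) 10\right)^{2} = \left(-130 + 10 \sqrt{31}\right)^{2}$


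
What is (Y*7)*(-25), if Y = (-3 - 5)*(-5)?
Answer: -7000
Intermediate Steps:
Y = 40 (Y = -8*(-5) = 40)
(Y*7)*(-25) = (40*7)*(-25) = 280*(-25) = -7000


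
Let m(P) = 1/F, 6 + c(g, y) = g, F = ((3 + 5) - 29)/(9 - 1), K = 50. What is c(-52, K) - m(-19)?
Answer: -1210/21 ≈ -57.619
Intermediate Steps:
F = -21/8 (F = (8 - 29)/8 = -21*⅛ = -21/8 ≈ -2.6250)
c(g, y) = -6 + g
m(P) = -8/21 (m(P) = 1/(-21/8) = -8/21)
c(-52, K) - m(-19) = (-6 - 52) - 1*(-8/21) = -58 + 8/21 = -1210/21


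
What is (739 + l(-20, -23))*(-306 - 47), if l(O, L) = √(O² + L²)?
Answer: -260867 - 353*√929 ≈ -2.7163e+5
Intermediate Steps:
l(O, L) = √(L² + O²)
(739 + l(-20, -23))*(-306 - 47) = (739 + √((-23)² + (-20)²))*(-306 - 47) = (739 + √(529 + 400))*(-353) = (739 + √929)*(-353) = -260867 - 353*√929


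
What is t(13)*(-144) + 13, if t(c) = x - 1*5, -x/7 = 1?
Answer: 1741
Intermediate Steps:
x = -7 (x = -7*1 = -7)
t(c) = -12 (t(c) = -7 - 1*5 = -7 - 5 = -12)
t(13)*(-144) + 13 = -12*(-144) + 13 = 1728 + 13 = 1741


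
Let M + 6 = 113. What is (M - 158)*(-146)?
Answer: 7446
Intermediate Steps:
M = 107 (M = -6 + 113 = 107)
(M - 158)*(-146) = (107 - 158)*(-146) = -51*(-146) = 7446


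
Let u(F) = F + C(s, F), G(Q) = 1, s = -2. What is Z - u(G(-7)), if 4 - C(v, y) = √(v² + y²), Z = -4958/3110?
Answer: -10254/1555 + √5 ≈ -4.3581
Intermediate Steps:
Z = -2479/1555 (Z = -4958*1/3110 = -2479/1555 ≈ -1.5942)
C(v, y) = 4 - √(v² + y²)
u(F) = 4 + F - √(4 + F²) (u(F) = F + (4 - √((-2)² + F²)) = F + (4 - √(4 + F²)) = 4 + F - √(4 + F²))
Z - u(G(-7)) = -2479/1555 - (4 + 1 - √(4 + 1²)) = -2479/1555 - (4 + 1 - √(4 + 1)) = -2479/1555 - (4 + 1 - √5) = -2479/1555 - (5 - √5) = -2479/1555 + (-5 + √5) = -10254/1555 + √5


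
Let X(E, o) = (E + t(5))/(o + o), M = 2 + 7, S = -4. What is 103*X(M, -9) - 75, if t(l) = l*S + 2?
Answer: -47/2 ≈ -23.500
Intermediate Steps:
t(l) = 2 - 4*l (t(l) = l*(-4) + 2 = -4*l + 2 = 2 - 4*l)
M = 9
X(E, o) = (-18 + E)/(2*o) (X(E, o) = (E + (2 - 4*5))/(o + o) = (E + (2 - 20))/((2*o)) = (E - 18)*(1/(2*o)) = (-18 + E)*(1/(2*o)) = (-18 + E)/(2*o))
103*X(M, -9) - 75 = 103*((½)*(-18 + 9)/(-9)) - 75 = 103*((½)*(-⅑)*(-9)) - 75 = 103*(½) - 75 = 103/2 - 75 = -47/2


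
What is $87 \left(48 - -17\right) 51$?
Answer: $288405$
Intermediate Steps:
$87 \left(48 - -17\right) 51 = 87 \left(48 + 17\right) 51 = 87 \cdot 65 \cdot 51 = 5655 \cdot 51 = 288405$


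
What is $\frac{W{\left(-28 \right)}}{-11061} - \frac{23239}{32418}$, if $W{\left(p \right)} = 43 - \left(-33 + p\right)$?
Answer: $- \frac{9645113}{13280574} \approx -0.72626$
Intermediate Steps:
$W{\left(p \right)} = 76 - p$ ($W{\left(p \right)} = 43 - \left(-33 + p\right) = 76 - p$)
$\frac{W{\left(-28 \right)}}{-11061} - \frac{23239}{32418} = \frac{76 - -28}{-11061} - \frac{23239}{32418} = \left(76 + 28\right) \left(- \frac{1}{11061}\right) - \frac{23239}{32418} = 104 \left(- \frac{1}{11061}\right) - \frac{23239}{32418} = - \frac{104}{11061} - \frac{23239}{32418} = - \frac{9645113}{13280574}$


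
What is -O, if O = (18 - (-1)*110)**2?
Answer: -16384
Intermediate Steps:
O = 16384 (O = (18 - 1*(-110))**2 = (18 + 110)**2 = 128**2 = 16384)
-O = -1*16384 = -16384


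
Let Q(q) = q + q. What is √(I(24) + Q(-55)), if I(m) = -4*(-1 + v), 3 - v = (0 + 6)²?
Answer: √26 ≈ 5.0990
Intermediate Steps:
Q(q) = 2*q
v = -33 (v = 3 - (0 + 6)² = 3 - 1*6² = 3 - 1*36 = 3 - 36 = -33)
I(m) = 136 (I(m) = -4*(-1 - 33) = -4*(-34) = 136)
√(I(24) + Q(-55)) = √(136 + 2*(-55)) = √(136 - 110) = √26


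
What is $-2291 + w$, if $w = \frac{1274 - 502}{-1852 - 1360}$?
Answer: $- \frac{1839866}{803} \approx -2291.2$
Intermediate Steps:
$w = - \frac{193}{803}$ ($w = \frac{772}{-3212} = 772 \left(- \frac{1}{3212}\right) = - \frac{193}{803} \approx -0.24035$)
$-2291 + w = -2291 - \frac{193}{803} = - \frac{1839866}{803}$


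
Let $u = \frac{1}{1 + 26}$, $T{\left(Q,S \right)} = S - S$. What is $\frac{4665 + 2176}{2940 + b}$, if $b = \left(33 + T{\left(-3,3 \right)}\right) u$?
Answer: $\frac{61569}{26471} \approx 2.3259$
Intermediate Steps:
$T{\left(Q,S \right)} = 0$
$u = \frac{1}{27} \approx 0.037037$
$b = \frac{11}{9}$ ($b = \left(33 + 0\right) \frac{1}{27} = 33 \cdot \frac{1}{27} = \frac{11}{9} \approx 1.2222$)
$\frac{4665 + 2176}{2940 + b} = \frac{4665 + 2176}{2940 + \frac{11}{9}} = \frac{6841}{\frac{26471}{9}} = 6841 \cdot \frac{9}{26471} = \frac{61569}{26471}$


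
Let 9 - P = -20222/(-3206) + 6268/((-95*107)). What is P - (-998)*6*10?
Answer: 975768280344/16294495 ≈ 59883.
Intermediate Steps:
P = 53919744/16294495 (P = 9 - (-20222/(-3206) + 6268/((-95*107))) = 9 - (-20222*(-1/3206) + 6268/(-10165)) = 9 - (10111/1603 + 6268*(-1/10165)) = 9 - (10111/1603 - 6268/10165) = 9 - 1*92730711/16294495 = 9 - 92730711/16294495 = 53919744/16294495 ≈ 3.3091)
P - (-998)*6*10 = 53919744/16294495 - (-998)*6*10 = 53919744/16294495 - (-998)*60 = 53919744/16294495 - 1*(-59880) = 53919744/16294495 + 59880 = 975768280344/16294495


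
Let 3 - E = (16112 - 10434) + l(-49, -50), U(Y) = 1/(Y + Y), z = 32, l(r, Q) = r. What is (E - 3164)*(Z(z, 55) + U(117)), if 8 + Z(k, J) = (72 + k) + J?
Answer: -51765775/39 ≈ -1.3273e+6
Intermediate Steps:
U(Y) = 1/(2*Y)
Z(k, J) = 64 + J + k (Z(k, J) = -8 + ((72 + k) + J) = -8 + (72 + J + k) = 64 + J + k)
E = -5626 (E = 3 - ((16112 - 10434) - 49) = 3 - (5678 - 49) = 3 - 1*5629 = 3 - 5629 = -5626)
(E - 3164)*(Z(z, 55) + U(117)) = (-5626 - 3164)*((64 + 55 + 32) + (½)/117) = -8790*(151 + (½)*(1/117)) = -8790*(151 + 1/234) = -8790*35335/234 = -51765775/39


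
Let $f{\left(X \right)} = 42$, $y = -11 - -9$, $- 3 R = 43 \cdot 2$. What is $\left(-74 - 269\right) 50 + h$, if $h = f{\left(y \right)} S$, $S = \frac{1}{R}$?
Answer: $- \frac{737513}{43} \approx -17151.0$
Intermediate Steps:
$R = - \frac{86}{3}$ ($R = - \frac{43 \cdot 2}{3} = \left(- \frac{1}{3}\right) 86 = - \frac{86}{3} \approx -28.667$)
$S = - \frac{3}{86}$ ($S = \frac{1}{- \frac{86}{3}} = - \frac{3}{86} \approx -0.034884$)
$y = -2$ ($y = -11 + 9 = -2$)
$h = - \frac{63}{43}$ ($h = 42 \left(- \frac{3}{86}\right) = - \frac{63}{43} \approx -1.4651$)
$\left(-74 - 269\right) 50 + h = \left(-74 - 269\right) 50 - \frac{63}{43} = \left(-343\right) 50 - \frac{63}{43} = -17150 - \frac{63}{43} = - \frac{737513}{43}$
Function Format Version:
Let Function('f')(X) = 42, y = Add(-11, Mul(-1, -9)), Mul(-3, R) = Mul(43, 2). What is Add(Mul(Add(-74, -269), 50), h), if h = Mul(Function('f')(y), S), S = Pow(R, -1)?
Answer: Rational(-737513, 43) ≈ -17151.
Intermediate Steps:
R = Rational(-86, 3) (R = Mul(Rational(-1, 3), Mul(43, 2)) = Mul(Rational(-1, 3), 86) = Rational(-86, 3) ≈ -28.667)
S = Rational(-3, 86) (S = Pow(Rational(-86, 3), -1) = Rational(-3, 86) ≈ -0.034884)
y = -2 (y = Add(-11, 9) = -2)
h = Rational(-63, 43) (h = Mul(42, Rational(-3, 86)) = Rational(-63, 43) ≈ -1.4651)
Add(Mul(Add(-74, -269), 50), h) = Add(Mul(Add(-74, -269), 50), Rational(-63, 43)) = Add(Mul(-343, 50), Rational(-63, 43)) = Add(-17150, Rational(-63, 43)) = Rational(-737513, 43)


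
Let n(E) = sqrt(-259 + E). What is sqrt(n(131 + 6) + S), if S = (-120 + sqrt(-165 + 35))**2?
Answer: sqrt((120 - I*sqrt(130))**2 + I*sqrt(122)) ≈ 120.0 - 11.356*I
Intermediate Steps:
S = (-120 + I*sqrt(130))**2 (S = (-120 + sqrt(-130))**2 = (-120 + I*sqrt(130))**2 ≈ 14270.0 - 2736.4*I)
sqrt(n(131 + 6) + S) = sqrt(sqrt(-259 + (131 + 6)) + (120 - I*sqrt(130))**2) = sqrt(sqrt(-259 + 137) + (120 - I*sqrt(130))**2) = sqrt(sqrt(-122) + (120 - I*sqrt(130))**2) = sqrt(I*sqrt(122) + (120 - I*sqrt(130))**2) = sqrt((120 - I*sqrt(130))**2 + I*sqrt(122))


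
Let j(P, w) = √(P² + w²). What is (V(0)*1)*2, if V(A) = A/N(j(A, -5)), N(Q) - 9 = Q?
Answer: 0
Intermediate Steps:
N(Q) = 9 + Q
V(A) = A/(9 + √(25 + A²)) (V(A) = A/(9 + √(A² + (-5)²)) = A/(9 + √(A² + 25)) = A/(9 + √(25 + A²)))
(V(0)*1)*2 = ((0/(9 + √(25 + 0²)))*1)*2 = ((0/(9 + √(25 + 0)))*1)*2 = ((0/(9 + √25))*1)*2 = ((0/(9 + 5))*1)*2 = ((0/14)*1)*2 = ((0*(1/14))*1)*2 = (0*1)*2 = 0*2 = 0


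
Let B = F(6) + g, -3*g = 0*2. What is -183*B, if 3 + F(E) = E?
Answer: -549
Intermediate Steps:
F(E) = -3 + E
g = 0 (g = -0*2 = -⅓*0 = 0)
B = 3 (B = (-3 + 6) + 0 = 3 + 0 = 3)
-183*B = -183*3 = -549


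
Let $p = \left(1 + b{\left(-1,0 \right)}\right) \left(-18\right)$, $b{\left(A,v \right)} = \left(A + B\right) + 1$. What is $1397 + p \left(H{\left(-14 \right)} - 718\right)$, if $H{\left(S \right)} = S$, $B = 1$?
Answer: $27749$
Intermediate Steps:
$b{\left(A,v \right)} = 2 + A$ ($b{\left(A,v \right)} = \left(A + 1\right) + 1 = \left(1 + A\right) + 1 = 2 + A$)
$p = -36$ ($p = \left(1 + \left(2 - 1\right)\right) \left(-18\right) = \left(1 + 1\right) \left(-18\right) = 2 \left(-18\right) = -36$)
$1397 + p \left(H{\left(-14 \right)} - 718\right) = 1397 - 36 \left(-14 - 718\right) = 1397 - -26352 = 1397 + 26352 = 27749$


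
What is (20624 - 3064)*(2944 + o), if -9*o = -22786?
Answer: 865391920/9 ≈ 9.6155e+7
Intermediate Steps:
o = 22786/9 (o = -1/9*(-22786) = 22786/9 ≈ 2531.8)
(20624 - 3064)*(2944 + o) = (20624 - 3064)*(2944 + 22786/9) = 17560*(49282/9) = 865391920/9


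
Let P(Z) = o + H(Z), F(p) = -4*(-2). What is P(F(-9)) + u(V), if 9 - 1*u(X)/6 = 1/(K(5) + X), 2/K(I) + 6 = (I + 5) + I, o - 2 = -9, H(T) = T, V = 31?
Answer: 15401/281 ≈ 54.808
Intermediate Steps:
o = -7 (o = 2 - 9 = -7)
F(p) = 8
K(I) = 2/(-1 + 2*I) (K(I) = 2/(-6 + ((I + 5) + I)) = 2/(-6 + ((5 + I) + I)) = 2/(-6 + (5 + 2*I)) = 2/(-1 + 2*I))
P(Z) = -7 + Z
u(X) = 54 - 6/(2/9 + X) (u(X) = 54 - 6/(2/(-1 + 2*5) + X) = 54 - 6/(2/(-1 + 10) + X) = 54 - 6/(2/9 + X))
P(F(-9)) + u(V) = (-7 + 8) + 54*(1 + 9*31)/(2 + 9*31) = 1 + 54*(1 + 279)/(2 + 279) = 1 + 54*280/281 = 1 + 54*(1/281)*280 = 1 + 15120/281 = 15401/281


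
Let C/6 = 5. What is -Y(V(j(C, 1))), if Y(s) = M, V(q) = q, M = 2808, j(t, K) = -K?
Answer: -2808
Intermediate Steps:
C = 30 (C = 6*5 = 30)
Y(s) = 2808
-Y(V(j(C, 1))) = -1*2808 = -2808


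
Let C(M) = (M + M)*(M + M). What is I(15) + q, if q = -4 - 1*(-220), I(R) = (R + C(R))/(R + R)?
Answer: 493/2 ≈ 246.50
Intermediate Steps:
C(M) = 4*M² (C(M) = (2*M)*(2*M) = 4*M²)
I(R) = (R + 4*R²)/(2*R) (I(R) = (R + 4*R²)/(R + R) = (R + 4*R²)/((2*R)) = (R + 4*R²)*(1/(2*R)) = (R + 4*R²)/(2*R))
q = 216 (q = -4 + 220 = 216)
I(15) + q = (½ + 2*15) + 216 = (½ + 30) + 216 = 61/2 + 216 = 493/2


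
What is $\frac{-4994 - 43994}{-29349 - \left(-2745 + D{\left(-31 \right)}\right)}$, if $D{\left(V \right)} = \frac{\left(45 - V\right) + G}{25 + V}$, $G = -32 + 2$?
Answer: $\frac{146964}{79789} \approx 1.8419$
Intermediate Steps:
$G = -30$
$D{\left(V \right)} = \frac{15 - V}{25 + V}$ ($D{\left(V \right)} = \frac{\left(45 - V\right) - 30}{25 + V} = \frac{15 - V}{25 + V}$)
$\frac{-4994 - 43994}{-29349 - \left(-2745 + D{\left(-31 \right)}\right)} = \frac{-4994 - 43994}{-29349 - \left(-2745 + \frac{15 - -31}{25 - 31}\right)} = - \frac{48988}{-29349 + \left(2745 - \frac{15 + 31}{-6}\right)} = - \frac{48988}{-29349 + \left(2745 - \left(- \frac{1}{6}\right) 46\right)} = - \frac{48988}{-29349 + \left(2745 - - \frac{23}{3}\right)} = - \frac{48988}{-29349 + \left(2745 + \frac{23}{3}\right)} = - \frac{48988}{-29349 + \frac{8258}{3}} = - \frac{48988}{- \frac{79789}{3}} = \left(-48988\right) \left(- \frac{3}{79789}\right) = \frac{146964}{79789}$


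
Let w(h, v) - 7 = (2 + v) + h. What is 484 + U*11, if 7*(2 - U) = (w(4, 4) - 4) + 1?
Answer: 484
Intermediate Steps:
w(h, v) = 9 + h + v (w(h, v) = 7 + ((2 + v) + h) = 7 + (2 + h + v) = 9 + h + v)
U = 0 (U = 2 - (((9 + 4 + 4) - 4) + 1)/7 = 2 - ((17 - 4) + 1)/7 = 2 - (13 + 1)/7 = 2 - ⅐*14 = 2 - 2 = 0)
484 + U*11 = 484 + 0*11 = 484 + 0 = 484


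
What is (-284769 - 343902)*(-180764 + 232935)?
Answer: -32798394741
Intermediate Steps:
(-284769 - 343902)*(-180764 + 232935) = -628671*52171 = -32798394741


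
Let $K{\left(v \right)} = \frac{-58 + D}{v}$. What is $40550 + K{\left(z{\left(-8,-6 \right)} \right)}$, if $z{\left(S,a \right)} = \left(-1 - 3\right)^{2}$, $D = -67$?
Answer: $\frac{648675}{16} \approx 40542.0$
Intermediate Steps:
$z{\left(S,a \right)} = 16$ ($z{\left(S,a \right)} = \left(-4\right)^{2} = 16$)
$K{\left(v \right)} = - \frac{125}{v}$ ($K{\left(v \right)} = \frac{-58 - 67}{v} = - \frac{125}{v}$)
$40550 + K{\left(z{\left(-8,-6 \right)} \right)} = 40550 - \frac{125}{16} = \frac{648675}{16}$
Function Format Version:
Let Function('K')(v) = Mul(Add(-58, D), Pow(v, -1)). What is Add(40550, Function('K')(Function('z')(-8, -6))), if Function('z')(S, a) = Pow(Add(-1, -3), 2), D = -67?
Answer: Rational(648675, 16) ≈ 40542.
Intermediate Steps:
Function('z')(S, a) = 16 (Function('z')(S, a) = Pow(-4, 2) = 16)
Function('K')(v) = Mul(-125, Pow(v, -1)) (Function('K')(v) = Mul(Add(-58, -67), Pow(v, -1)) = Mul(-125, Pow(v, -1)))
Add(40550, Function('K')(Function('z')(-8, -6))) = Add(40550, Mul(-125, Pow(16, -1))) = Add(40550, Mul(-125, Rational(1, 16))) = Add(40550, Rational(-125, 16)) = Rational(648675, 16)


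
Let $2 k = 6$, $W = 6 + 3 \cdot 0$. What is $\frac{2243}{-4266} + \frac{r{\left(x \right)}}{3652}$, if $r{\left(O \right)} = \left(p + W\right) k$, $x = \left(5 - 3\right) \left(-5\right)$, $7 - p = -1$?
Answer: $- \frac{1001533}{1947429} \approx -0.51429$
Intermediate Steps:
$W = 6$ ($W = 6 + 0 = 6$)
$k = 3$ ($k = \frac{1}{2} \cdot 6 = 3$)
$p = 8$ ($p = 7 - -1 = 7 + 1 = 8$)
$x = -10$ ($x = 2 \left(-5\right) = -10$)
$r{\left(O \right)} = 42$ ($r{\left(O \right)} = \left(8 + 6\right) 3 = 14 \cdot 3 = 42$)
$\frac{2243}{-4266} + \frac{r{\left(x \right)}}{3652} = \frac{2243}{-4266} + \frac{42}{3652} = 2243 \left(- \frac{1}{4266}\right) + 42 \cdot \frac{1}{3652} = - \frac{2243}{4266} + \frac{21}{1826} = - \frac{1001533}{1947429}$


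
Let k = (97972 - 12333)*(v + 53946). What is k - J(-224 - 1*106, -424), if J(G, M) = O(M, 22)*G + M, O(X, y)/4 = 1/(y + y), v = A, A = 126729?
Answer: 15472826779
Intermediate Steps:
v = 126729
O(X, y) = 2/y (O(X, y) = 4/(y + y) = 4/((2*y)) = 4*(1/(2*y)) = 2/y)
J(G, M) = M + G/11 (J(G, M) = (2/22)*G + M = (2*(1/22))*G + M = G/11 + M = M + G/11)
k = 15472826325 (k = (97972 - 12333)*(126729 + 53946) = 85639*180675 = 15472826325)
k - J(-224 - 1*106, -424) = 15472826325 - (-424 + (-224 - 1*106)/11) = 15472826325 - (-424 + (-224 - 106)/11) = 15472826325 - (-424 + (1/11)*(-330)) = 15472826325 - (-424 - 30) = 15472826325 - 1*(-454) = 15472826325 + 454 = 15472826779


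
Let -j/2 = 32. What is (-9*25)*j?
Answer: 14400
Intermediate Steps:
j = -64 (j = -2*32 = -64)
(-9*25)*j = -9*25*(-64) = -225*(-64) = 14400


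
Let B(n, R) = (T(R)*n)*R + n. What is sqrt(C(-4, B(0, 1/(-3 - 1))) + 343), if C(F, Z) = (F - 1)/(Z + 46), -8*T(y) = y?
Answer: sqrt(725558)/46 ≈ 18.517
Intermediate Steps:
T(y) = -y/8
B(n, R) = n - n*R**2/8 (B(n, R) = ((-R/8)*n)*R + n = (-R*n/8)*R + n = -n*R**2/8 + n = n - n*R**2/8)
C(F, Z) = (-1 + F)/(46 + Z)
sqrt(C(-4, B(0, 1/(-3 - 1))) + 343) = sqrt((-1 - 4)/(46 + (1/8)*0*(8 - (1/(-3 - 1))**2)) + 343) = sqrt(-5/(46 + (1/8)*0*(8 - (1/(-4))**2)) + 343) = sqrt(-5/(46 + (1/8)*0*(8 - (-1/4)**2)) + 343) = sqrt(-5/(46 + (1/8)*0*(8 - 1*1/16)) + 343) = sqrt(-5/(46 + (1/8)*0*(8 - 1/16)) + 343) = sqrt(-5/(46 + (1/8)*0*(127/16)) + 343) = sqrt(-5/(46 + 0) + 343) = sqrt(-5/46 + 343) = sqrt(15773/46) = sqrt(725558)/46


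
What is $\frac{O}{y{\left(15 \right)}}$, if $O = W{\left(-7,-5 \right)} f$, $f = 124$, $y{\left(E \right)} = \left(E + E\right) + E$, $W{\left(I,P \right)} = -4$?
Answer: $- \frac{496}{45} \approx -11.022$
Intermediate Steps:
$y{\left(E \right)} = 3 E$ ($y{\left(E \right)} = 2 E + E = 3 E$)
$O = -496$ ($O = \left(-4\right) 124 = -496$)
$\frac{O}{y{\left(15 \right)}} = - \frac{496}{3 \cdot 15} = - \frac{496}{45}$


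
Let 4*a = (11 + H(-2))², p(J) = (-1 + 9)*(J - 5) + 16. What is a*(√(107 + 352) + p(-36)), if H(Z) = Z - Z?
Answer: -9438 + 363*√51/4 ≈ -8789.9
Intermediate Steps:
p(J) = -24 + 8*J (p(J) = 8*(-5 + J) + 16 = (-40 + 8*J) + 16 = -24 + 8*J)
H(Z) = 0
a = 121/4 (a = (11 + 0)²/4 = (¼)*11² = (¼)*121 = 121/4 ≈ 30.250)
a*(√(107 + 352) + p(-36)) = 121*(√(107 + 352) + (-24 + 8*(-36)))/4 = 121*(√459 + (-24 - 288))/4 = 121*(3*√51 - 312)/4 = 121*(-312 + 3*√51)/4 = -9438 + 363*√51/4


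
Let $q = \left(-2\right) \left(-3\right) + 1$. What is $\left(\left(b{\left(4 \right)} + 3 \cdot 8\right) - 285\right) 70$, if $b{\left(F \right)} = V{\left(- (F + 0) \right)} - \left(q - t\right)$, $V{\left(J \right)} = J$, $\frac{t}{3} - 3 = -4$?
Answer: $-19250$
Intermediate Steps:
$t = -3$ ($t = 9 + 3 \left(-4\right) = 9 - 12 = -3$)
$q = 7$ ($q = 6 + 1 = 7$)
$b{\left(F \right)} = -10 - F$ ($b{\left(F \right)} = - (F + 0) - \left(7 - -3\right) = - F - \left(7 + 3\right) = - F - 10 = -10 - F$)
$\left(\left(b{\left(4 \right)} + 3 \cdot 8\right) - 285\right) 70 = \left(\left(\left(-10 - 4\right) + 3 \cdot 8\right) - 285\right) 70 = \left(\left(\left(-10 - 4\right) + 24\right) - 285\right) 70 = \left(\left(-14 + 24\right) - 285\right) 70 = \left(10 - 285\right) 70 = \left(-275\right) 70 = -19250$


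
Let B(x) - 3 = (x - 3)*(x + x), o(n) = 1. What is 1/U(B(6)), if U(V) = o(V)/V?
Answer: 39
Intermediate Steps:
B(x) = 3 + 2*x*(-3 + x) (B(x) = 3 + (x - 3)*(x + x) = 3 + (-3 + x)*(2*x) = 3 + 2*x*(-3 + x))
U(V) = 1/V
1/U(B(6)) = 1/(1/(3 - 6*6 + 2*6**2)) = 1/(1/(3 - 36 + 2*36)) = 1/(1/(3 - 36 + 72)) = 1/(1/39) = 39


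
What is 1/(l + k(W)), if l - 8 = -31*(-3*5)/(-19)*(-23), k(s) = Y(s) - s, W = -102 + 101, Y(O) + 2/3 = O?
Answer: 57/32503 ≈ 0.0017537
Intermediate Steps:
Y(O) = -⅔ + O
W = -1
k(s) = -⅔ (k(s) = (-⅔ + s) - s = -⅔)
l = 10847/19 (l = 8 - 31*(-3*5)/(-19)*(-23) = 8 - (-465)*(-1)/19*(-23) = 8 - 31*15/19*(-23) = 8 - 465/19*(-23) = 8 + 10695/19 = 10847/19 ≈ 570.89)
1/(l + k(W)) = 1/(10847/19 - ⅔) = 1/(32503/57) = 57/32503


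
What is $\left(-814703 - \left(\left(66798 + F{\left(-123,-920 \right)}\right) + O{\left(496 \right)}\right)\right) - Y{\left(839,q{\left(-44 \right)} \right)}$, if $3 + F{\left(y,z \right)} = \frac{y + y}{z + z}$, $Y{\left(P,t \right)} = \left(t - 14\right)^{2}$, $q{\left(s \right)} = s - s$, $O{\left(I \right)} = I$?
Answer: $- \frac{811614923}{920} \approx -8.8219 \cdot 10^{5}$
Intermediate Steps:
$q{\left(s \right)} = 0$
$Y{\left(P,t \right)} = \left(-14 + t\right)^{2}$
$F{\left(y,z \right)} = -3 + \frac{y}{z}$ ($F{\left(y,z \right)} = -3 + \frac{y + y}{z + z} = -3 + \frac{2 y}{2 z} = -3 + 2 y \frac{1}{2 z} = -3 + \frac{y}{z}$)
$\left(-814703 - \left(\left(66798 + F{\left(-123,-920 \right)}\right) + O{\left(496 \right)}\right)\right) - Y{\left(839,q{\left(-44 \right)} \right)} = \left(-814703 - \left(\left(66798 - \left(3 + \frac{123}{-920}\right)\right) + 496\right)\right) - \left(-14 + 0\right)^{2} = \left(-814703 - \left(\left(66798 - \frac{2637}{920}\right) + 496\right)\right) - \left(-14\right)^{2} = \left(-814703 - \left(\left(66798 + \left(-3 + \frac{123}{920}\right)\right) + 496\right)\right) - 196 = \left(-814703 - \left(\left(66798 - \frac{2637}{920}\right) + 496\right)\right) - 196 = \left(-814703 - \left(\frac{61451523}{920} + 496\right)\right) - 196 = \left(-814703 - \frac{61907843}{920}\right) - 196 = - \frac{811434603}{920} - 196 = - \frac{811614923}{920}$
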